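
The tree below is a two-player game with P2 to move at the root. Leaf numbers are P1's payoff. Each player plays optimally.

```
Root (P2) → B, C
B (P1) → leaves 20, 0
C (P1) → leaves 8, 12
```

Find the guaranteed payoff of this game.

B (P1): max(20, 0) = 20
C (P1): max(8, 12) = 12
Root (P2): min(20, 12) = 12

12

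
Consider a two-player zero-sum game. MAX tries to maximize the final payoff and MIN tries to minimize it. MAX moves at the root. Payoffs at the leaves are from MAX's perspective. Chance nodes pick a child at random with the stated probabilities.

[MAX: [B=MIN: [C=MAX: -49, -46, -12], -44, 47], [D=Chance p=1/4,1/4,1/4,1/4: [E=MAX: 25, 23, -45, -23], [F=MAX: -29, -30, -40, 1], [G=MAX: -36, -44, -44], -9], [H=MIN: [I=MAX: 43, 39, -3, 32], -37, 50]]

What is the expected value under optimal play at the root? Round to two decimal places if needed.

C (MAX): max(-49, -46, -12) = -12
B (MIN): min(-12, -44, 47) = -44
E (MAX): max(25, 23, -45, -23) = 25
F (MAX): max(-29, -30, -40, 1) = 1
G (MAX): max(-36, -44, -44) = -36
D (Chance): 1/4·25 + 1/4·1 + 1/4·-36 + 1/4·-9 = -4.75
I (MAX): max(43, 39, -3, 32) = 43
H (MIN): min(43, -37, 50) = -37
Root (MAX): max(-44, -4.75, -37) = -4.75

-4.75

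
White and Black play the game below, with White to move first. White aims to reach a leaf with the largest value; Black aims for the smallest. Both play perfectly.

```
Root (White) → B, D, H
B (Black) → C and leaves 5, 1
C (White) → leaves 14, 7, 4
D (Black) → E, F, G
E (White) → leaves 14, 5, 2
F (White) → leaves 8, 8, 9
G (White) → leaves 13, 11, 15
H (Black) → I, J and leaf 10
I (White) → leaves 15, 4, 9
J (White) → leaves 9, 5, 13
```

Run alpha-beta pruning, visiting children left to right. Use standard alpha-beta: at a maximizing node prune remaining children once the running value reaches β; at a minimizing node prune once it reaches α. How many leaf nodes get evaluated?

19

C [α=-∞,β=+∞]: v=14
B [α=-∞,β=+∞]: v=1
E [α=1,β=+∞]: v=14
F [α=1,β=14]: v=9
G [α=1,β=9]: v=13 after child 1 ≥ β → β-cutoff, skip 2
D [α=1,β=+∞]: v=9
I [α=9,β=+∞]: v=15
J [α=9,β=15]: v=13
H [α=9,β=+∞]: v=10
Root [α=-∞,β=+∞]: v=10
Leaves evaluated: 19 of 21.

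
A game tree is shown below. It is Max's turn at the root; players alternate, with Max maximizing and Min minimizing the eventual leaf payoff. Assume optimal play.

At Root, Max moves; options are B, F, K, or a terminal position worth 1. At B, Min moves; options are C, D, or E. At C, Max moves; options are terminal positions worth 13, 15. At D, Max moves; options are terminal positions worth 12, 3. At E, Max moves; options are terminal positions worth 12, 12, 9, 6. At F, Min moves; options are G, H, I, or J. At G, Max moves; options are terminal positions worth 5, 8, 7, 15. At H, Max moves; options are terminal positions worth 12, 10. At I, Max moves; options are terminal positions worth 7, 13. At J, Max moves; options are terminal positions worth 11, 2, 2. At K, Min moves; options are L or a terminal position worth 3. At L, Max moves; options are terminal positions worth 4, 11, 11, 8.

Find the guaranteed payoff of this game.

C (Max): max(13, 15) = 15
D (Max): max(12, 3) = 12
E (Max): max(12, 12, 9, 6) = 12
B (Min): min(15, 12, 12) = 12
G (Max): max(5, 8, 7, 15) = 15
H (Max): max(12, 10) = 12
I (Max): max(7, 13) = 13
J (Max): max(11, 2, 2) = 11
F (Min): min(15, 12, 13, 11) = 11
L (Max): max(4, 11, 11, 8) = 11
K (Min): min(11, 3) = 3
Root (Max): max(12, 11, 3, 1) = 12

12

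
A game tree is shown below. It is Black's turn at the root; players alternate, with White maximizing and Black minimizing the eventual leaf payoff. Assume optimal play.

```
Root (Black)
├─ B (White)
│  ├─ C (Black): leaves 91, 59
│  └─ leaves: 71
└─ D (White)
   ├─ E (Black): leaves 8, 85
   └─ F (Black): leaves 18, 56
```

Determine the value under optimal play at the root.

C (Black): min(91, 59) = 59
B (White): max(59, 71) = 71
E (Black): min(8, 85) = 8
F (Black): min(18, 56) = 18
D (White): max(8, 18) = 18
Root (Black): min(71, 18) = 18

18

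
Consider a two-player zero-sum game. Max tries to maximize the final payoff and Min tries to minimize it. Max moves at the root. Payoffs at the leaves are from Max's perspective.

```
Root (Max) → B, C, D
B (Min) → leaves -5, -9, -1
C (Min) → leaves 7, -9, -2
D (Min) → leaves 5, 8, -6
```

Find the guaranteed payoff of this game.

-6

B (Min): min(-5, -9, -1) = -9
C (Min): min(7, -9, -2) = -9
D (Min): min(5, 8, -6) = -6
Root (Max): max(-9, -9, -6) = -6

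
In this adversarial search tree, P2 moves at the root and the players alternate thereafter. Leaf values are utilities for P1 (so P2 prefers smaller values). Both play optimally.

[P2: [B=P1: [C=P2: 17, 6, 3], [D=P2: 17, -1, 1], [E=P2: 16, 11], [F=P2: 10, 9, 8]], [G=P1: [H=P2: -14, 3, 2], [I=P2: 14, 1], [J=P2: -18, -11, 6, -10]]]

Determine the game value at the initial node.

C (P2): min(17, 6, 3) = 3
D (P2): min(17, -1, 1) = -1
E (P2): min(16, 11) = 11
F (P2): min(10, 9, 8) = 8
B (P1): max(3, -1, 11, 8) = 11
H (P2): min(-14, 3, 2) = -14
I (P2): min(14, 1) = 1
J (P2): min(-18, -11, 6, -10) = -18
G (P1): max(-14, 1, -18) = 1
Root (P2): min(11, 1) = 1

1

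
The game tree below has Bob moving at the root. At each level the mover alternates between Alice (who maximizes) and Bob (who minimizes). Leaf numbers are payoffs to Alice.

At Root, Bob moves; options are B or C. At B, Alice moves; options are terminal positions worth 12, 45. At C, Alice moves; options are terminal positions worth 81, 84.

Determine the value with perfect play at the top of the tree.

45

B (Alice): max(12, 45) = 45
C (Alice): max(81, 84) = 84
Root (Bob): min(45, 84) = 45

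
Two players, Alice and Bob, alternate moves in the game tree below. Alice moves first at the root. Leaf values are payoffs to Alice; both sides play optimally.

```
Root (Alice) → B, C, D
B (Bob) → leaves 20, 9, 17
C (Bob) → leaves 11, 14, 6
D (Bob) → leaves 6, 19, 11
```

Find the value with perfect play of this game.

B (Bob): min(20, 9, 17) = 9
C (Bob): min(11, 14, 6) = 6
D (Bob): min(6, 19, 11) = 6
Root (Alice): max(9, 6, 6) = 9

9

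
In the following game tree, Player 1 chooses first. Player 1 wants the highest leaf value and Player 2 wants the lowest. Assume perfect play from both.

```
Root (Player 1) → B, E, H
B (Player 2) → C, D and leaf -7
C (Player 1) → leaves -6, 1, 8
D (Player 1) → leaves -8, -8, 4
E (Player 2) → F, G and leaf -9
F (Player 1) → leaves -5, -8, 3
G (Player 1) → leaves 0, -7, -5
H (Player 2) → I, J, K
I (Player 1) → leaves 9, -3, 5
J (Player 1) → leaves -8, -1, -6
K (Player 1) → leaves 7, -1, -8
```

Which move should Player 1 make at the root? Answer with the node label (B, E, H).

C (Player 1): max(-6, 1, 8) = 8
D (Player 1): max(-8, -8, 4) = 4
B (Player 2): min(8, 4, -7) = -7
F (Player 1): max(-5, -8, 3) = 3
G (Player 1): max(0, -7, -5) = 0
E (Player 2): min(3, 0, -9) = -9
I (Player 1): max(9, -3, 5) = 9
J (Player 1): max(-8, -1, -6) = -1
K (Player 1): max(7, -1, -8) = 7
H (Player 2): min(9, -1, 7) = -1
Root (Player 1): max(-7, -9, -1) = -1
Player 1 picks the child with the highest value: H (value -1).

H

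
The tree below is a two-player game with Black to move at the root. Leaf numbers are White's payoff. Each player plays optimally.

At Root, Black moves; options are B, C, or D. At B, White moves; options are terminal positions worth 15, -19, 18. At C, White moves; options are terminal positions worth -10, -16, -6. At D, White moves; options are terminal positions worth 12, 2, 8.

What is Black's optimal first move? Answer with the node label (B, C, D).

B (White): max(15, -19, 18) = 18
C (White): max(-10, -16, -6) = -6
D (White): max(12, 2, 8) = 12
Root (Black): min(18, -6, 12) = -6
Black picks the child with the lowest value: C (value -6).

C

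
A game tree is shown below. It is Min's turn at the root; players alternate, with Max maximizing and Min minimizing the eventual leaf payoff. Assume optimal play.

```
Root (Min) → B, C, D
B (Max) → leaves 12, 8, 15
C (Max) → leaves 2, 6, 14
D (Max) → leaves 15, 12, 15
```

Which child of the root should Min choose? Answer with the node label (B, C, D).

B (Max): max(12, 8, 15) = 15
C (Max): max(2, 6, 14) = 14
D (Max): max(15, 12, 15) = 15
Root (Min): min(15, 14, 15) = 14
Min picks the child with the lowest value: C (value 14).

C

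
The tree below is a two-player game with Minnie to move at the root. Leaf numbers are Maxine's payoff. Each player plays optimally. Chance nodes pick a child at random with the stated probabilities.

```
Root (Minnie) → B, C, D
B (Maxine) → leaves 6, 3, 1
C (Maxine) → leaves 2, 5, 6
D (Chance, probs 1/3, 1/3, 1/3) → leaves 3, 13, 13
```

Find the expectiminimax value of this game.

6

B (Maxine): max(6, 3, 1) = 6
C (Maxine): max(2, 5, 6) = 6
D (Chance): 1/3·3 + 1/3·13 + 1/3·13 = 9.67
Root (Minnie): min(6, 6, 9.67) = 6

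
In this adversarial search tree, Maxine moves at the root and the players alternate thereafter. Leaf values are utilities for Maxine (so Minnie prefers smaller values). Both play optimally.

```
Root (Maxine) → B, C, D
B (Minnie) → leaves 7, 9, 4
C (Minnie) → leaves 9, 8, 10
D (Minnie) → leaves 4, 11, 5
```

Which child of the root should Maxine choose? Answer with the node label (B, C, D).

B (Minnie): min(7, 9, 4) = 4
C (Minnie): min(9, 8, 10) = 8
D (Minnie): min(4, 11, 5) = 4
Root (Maxine): max(4, 8, 4) = 8
Maxine picks the child with the highest value: C (value 8).

C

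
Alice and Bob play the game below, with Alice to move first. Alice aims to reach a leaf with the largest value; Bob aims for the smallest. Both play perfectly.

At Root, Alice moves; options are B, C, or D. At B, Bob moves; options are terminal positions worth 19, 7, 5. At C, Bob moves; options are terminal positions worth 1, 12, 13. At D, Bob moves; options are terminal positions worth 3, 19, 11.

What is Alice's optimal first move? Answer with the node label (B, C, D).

B (Bob): min(19, 7, 5) = 5
C (Bob): min(1, 12, 13) = 1
D (Bob): min(3, 19, 11) = 3
Root (Alice): max(5, 1, 3) = 5
Alice picks the child with the highest value: B (value 5).

B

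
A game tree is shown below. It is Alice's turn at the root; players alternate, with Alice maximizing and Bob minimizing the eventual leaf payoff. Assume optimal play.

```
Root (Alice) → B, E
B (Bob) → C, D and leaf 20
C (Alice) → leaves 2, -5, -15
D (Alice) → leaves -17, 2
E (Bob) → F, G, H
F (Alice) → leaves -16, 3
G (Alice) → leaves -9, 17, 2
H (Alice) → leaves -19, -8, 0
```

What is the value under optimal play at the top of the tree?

C (Alice): max(2, -5, -15) = 2
D (Alice): max(-17, 2) = 2
B (Bob): min(2, 2, 20) = 2
F (Alice): max(-16, 3) = 3
G (Alice): max(-9, 17, 2) = 17
H (Alice): max(-19, -8, 0) = 0
E (Bob): min(3, 17, 0) = 0
Root (Alice): max(2, 0) = 2

2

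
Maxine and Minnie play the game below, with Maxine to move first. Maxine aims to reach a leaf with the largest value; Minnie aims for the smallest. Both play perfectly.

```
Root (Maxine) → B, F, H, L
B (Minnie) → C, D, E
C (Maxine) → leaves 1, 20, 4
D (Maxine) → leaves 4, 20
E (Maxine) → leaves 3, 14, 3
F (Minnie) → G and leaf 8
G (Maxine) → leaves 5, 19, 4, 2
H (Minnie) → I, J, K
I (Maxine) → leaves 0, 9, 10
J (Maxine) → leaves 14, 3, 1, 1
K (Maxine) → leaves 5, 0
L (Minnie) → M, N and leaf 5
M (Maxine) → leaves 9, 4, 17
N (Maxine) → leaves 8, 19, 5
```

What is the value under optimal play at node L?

5

M: max(9, 4, 17) = 17
N: max(8, 19, 5) = 19
L: min(17, 19, 5) = 5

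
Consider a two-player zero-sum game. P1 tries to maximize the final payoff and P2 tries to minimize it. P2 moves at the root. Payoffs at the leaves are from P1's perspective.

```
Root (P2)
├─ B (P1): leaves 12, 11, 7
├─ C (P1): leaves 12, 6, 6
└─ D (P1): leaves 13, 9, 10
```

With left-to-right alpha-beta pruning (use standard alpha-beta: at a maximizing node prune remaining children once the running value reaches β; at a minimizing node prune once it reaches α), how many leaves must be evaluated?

5

B [α=-∞,β=+∞]: v=12
C [α=-∞,β=12]: v=12 after child 1 ≥ β → β-cutoff, skip 2
D [α=-∞,β=12]: v=13 after child 1 ≥ β → β-cutoff, skip 2
Root [α=-∞,β=+∞]: v=12
Leaves evaluated: 5 of 9.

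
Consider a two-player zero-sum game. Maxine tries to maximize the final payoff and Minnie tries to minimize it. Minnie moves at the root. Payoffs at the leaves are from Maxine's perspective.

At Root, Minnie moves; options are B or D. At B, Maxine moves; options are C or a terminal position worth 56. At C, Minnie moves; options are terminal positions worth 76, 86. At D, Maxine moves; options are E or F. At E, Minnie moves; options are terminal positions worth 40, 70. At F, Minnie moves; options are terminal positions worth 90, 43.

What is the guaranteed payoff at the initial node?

43

C (Minnie): min(76, 86) = 76
B (Maxine): max(76, 56) = 76
E (Minnie): min(40, 70) = 40
F (Minnie): min(90, 43) = 43
D (Maxine): max(40, 43) = 43
Root (Minnie): min(76, 43) = 43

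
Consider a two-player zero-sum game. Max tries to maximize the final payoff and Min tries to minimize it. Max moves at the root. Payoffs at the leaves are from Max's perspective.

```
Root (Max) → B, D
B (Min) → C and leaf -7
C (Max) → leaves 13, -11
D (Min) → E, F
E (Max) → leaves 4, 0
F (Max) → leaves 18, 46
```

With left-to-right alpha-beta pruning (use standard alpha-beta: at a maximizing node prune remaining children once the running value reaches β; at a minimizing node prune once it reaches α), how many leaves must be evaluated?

6

C [α=-∞,β=+∞]: v=13
B [α=-∞,β=+∞]: v=-7
E [α=-7,β=+∞]: v=4
F [α=-7,β=4]: v=18 after child 1 ≥ β → β-cutoff, skip 1
D [α=-7,β=+∞]: v=4
Root [α=-∞,β=+∞]: v=4
Leaves evaluated: 6 of 7.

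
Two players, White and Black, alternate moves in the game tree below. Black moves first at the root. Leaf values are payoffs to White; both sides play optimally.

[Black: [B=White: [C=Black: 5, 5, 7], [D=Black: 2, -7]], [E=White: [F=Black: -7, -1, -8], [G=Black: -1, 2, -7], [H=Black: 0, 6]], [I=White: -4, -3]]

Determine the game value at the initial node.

C (Black): min(5, 5, 7) = 5
D (Black): min(2, -7) = -7
B (White): max(5, -7) = 5
F (Black): min(-7, -1, -8) = -8
G (Black): min(-1, 2, -7) = -7
H (Black): min(0, 6) = 0
E (White): max(-8, -7, 0) = 0
I (White): max(-4, -3) = -3
Root (Black): min(5, 0, -3) = -3

-3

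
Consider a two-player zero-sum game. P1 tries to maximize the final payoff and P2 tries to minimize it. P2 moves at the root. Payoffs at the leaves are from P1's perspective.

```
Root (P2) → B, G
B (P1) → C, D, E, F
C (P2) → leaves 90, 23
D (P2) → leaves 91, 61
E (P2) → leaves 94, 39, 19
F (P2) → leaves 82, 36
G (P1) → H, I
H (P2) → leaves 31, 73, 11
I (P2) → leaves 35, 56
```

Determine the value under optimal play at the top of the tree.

C (P2): min(90, 23) = 23
D (P2): min(91, 61) = 61
E (P2): min(94, 39, 19) = 19
F (P2): min(82, 36) = 36
B (P1): max(23, 61, 19, 36) = 61
H (P2): min(31, 73, 11) = 11
I (P2): min(35, 56) = 35
G (P1): max(11, 35) = 35
Root (P2): min(61, 35) = 35

35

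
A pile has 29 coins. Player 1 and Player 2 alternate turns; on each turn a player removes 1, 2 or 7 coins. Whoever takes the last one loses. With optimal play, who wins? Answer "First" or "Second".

First

Mark each pile size as W (mover wins) or L (mover loses):
i:   0  1  2  3  4  5  6  7  8  9 10 11 12 13 14 15 16 17 18 19 20 21 22 23 24 25 26 27 28 29
     W  L  W  W  L  W  W  L  W  W  L  W  W  L  W  W  L  W  W  L  W  W  L  W  W  L  W  W  L  W
Position 29 is W, so the first player wins.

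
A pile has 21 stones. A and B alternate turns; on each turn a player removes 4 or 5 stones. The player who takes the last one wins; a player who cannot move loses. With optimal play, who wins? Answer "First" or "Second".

Compute winning (W) and losing (L) positions by backward induction:
i:   0  1  2  3  4  5  6  7  8  9 10 11 12 13 14 15 16 17 18 19 20 21
     L  L  L  L  W  W  W  W  W  L  L  L  L  W  W  W  W  W  L  L  L  L
Position 21 is L, so the second player wins.

Second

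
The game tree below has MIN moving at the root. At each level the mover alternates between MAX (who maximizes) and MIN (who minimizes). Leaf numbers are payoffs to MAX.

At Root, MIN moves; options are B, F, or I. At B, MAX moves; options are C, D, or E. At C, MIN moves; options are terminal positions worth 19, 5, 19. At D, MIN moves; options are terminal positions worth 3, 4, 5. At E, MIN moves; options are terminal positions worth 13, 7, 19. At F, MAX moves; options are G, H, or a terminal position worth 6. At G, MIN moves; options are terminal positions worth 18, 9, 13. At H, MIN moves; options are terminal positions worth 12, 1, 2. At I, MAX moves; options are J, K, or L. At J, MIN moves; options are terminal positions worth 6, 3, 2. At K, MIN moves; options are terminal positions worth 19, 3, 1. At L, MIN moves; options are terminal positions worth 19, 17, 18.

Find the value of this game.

C (MIN): min(19, 5, 19) = 5
D (MIN): min(3, 4, 5) = 3
E (MIN): min(13, 7, 19) = 7
B (MAX): max(5, 3, 7) = 7
G (MIN): min(18, 9, 13) = 9
H (MIN): min(12, 1, 2) = 1
F (MAX): max(9, 1, 6) = 9
J (MIN): min(6, 3, 2) = 2
K (MIN): min(19, 3, 1) = 1
L (MIN): min(19, 17, 18) = 17
I (MAX): max(2, 1, 17) = 17
Root (MIN): min(7, 9, 17) = 7

7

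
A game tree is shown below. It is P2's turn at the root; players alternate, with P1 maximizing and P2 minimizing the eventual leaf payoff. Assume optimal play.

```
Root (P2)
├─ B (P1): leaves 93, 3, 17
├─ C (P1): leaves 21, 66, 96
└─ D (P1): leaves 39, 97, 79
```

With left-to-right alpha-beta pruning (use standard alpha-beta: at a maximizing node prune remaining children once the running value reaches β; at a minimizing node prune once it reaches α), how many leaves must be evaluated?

B [α=-∞,β=+∞]: v=93
C [α=-∞,β=93]: v=96
D [α=-∞,β=93]: v=97 after child 2 ≥ β → β-cutoff, skip 1
Root [α=-∞,β=+∞]: v=93
Leaves evaluated: 8 of 9.

8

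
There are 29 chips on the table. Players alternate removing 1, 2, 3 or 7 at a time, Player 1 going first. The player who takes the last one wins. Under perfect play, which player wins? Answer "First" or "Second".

i:   0  1  2  3  4  5  6  7  8  9 10 11 12 13 14 15 16 17 18 19 20 21 22 23 24 25 26 27 28 29
     L  W  W  W  L  W  W  W  L  W  W  W  L  W  W  W  L  W  W  W  L  W  W  W  L  W  W  W  L  W
Position 29 is W, so the first player wins.

First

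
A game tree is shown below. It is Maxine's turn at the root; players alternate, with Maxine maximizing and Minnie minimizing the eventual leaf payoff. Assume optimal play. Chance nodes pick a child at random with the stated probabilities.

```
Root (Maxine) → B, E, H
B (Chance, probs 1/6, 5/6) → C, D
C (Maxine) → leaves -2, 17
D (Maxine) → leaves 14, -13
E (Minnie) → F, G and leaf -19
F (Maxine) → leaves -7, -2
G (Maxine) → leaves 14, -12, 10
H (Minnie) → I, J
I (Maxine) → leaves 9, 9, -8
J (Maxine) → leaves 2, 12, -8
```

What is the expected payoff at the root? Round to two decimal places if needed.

C (Maxine): max(-2, 17) = 17
D (Maxine): max(14, -13) = 14
B (Chance): 1/6·17 + 5/6·14 = 14.5
F (Maxine): max(-7, -2) = -2
G (Maxine): max(14, -12, 10) = 14
E (Minnie): min(-2, 14, -19) = -19
I (Maxine): max(9, 9, -8) = 9
J (Maxine): max(2, 12, -8) = 12
H (Minnie): min(9, 12) = 9
Root (Maxine): max(14.5, -19, 9) = 14.5

14.5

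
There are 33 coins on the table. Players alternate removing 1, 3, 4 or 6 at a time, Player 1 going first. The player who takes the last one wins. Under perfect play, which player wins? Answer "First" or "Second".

Positions where the player to move wins (W) vs loses (L):
i:   0  1  2  3  4  5  6  7  8  9 10 11 12 13 14 15 16 17 18 19 20 21 22 23 24 25 26 27 28 29 30 31 32 33
     L  W  L  W  W  W  W  L  W  L  W  W  W  W  L  W  L  W  W  W  W  L  W  L  W  W  W  W  L  W  L  W  W  W
Position 33 is W, so the first player wins.

First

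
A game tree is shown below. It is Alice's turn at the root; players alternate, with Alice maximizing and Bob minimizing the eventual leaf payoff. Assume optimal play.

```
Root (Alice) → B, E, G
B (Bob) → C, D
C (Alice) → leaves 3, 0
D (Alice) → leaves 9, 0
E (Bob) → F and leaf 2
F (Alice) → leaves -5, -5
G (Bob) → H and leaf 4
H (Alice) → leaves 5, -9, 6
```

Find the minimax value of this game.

C (Alice): max(3, 0) = 3
D (Alice): max(9, 0) = 9
B (Bob): min(3, 9) = 3
F (Alice): max(-5, -5) = -5
E (Bob): min(-5, 2) = -5
H (Alice): max(5, -9, 6) = 6
G (Bob): min(6, 4) = 4
Root (Alice): max(3, -5, 4) = 4

4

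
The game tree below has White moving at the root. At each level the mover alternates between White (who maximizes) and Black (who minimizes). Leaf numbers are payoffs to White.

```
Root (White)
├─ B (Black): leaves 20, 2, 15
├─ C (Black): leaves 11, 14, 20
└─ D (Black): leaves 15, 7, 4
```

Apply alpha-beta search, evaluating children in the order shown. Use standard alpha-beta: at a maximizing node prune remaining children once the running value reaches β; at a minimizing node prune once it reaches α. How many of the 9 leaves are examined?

B [α=-∞,β=+∞]: v=2
C [α=2,β=+∞]: v=11
D [α=11,β=+∞]: v=7 after child 2 ≤ α → α-cutoff, skip 1
Root [α=-∞,β=+∞]: v=11
Leaves evaluated: 8 of 9.

8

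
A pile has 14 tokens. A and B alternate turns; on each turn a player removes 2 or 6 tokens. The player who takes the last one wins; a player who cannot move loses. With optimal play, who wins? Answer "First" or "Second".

Mark each pile size as W (mover wins) or L (mover loses):
i:   0  1  2  3  4  5  6  7  8  9 10 11 12 13 14
     L  L  W  W  L  L  W  W  L  L  W  W  L  L  W
Position 14 is W, so the first player wins.

First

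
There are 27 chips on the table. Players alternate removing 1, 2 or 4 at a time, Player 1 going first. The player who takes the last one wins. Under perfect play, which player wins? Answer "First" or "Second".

Mark each pile size as W (mover wins) or L (mover loses):
i:   0  1  2  3  4  5  6  7  8  9 10 11 12 13 14 15 16 17 18 19 20 21 22 23 24 25 26 27
     L  W  W  L  W  W  L  W  W  L  W  W  L  W  W  L  W  W  L  W  W  L  W  W  L  W  W  L
Position 27 is L, so the second player wins.

Second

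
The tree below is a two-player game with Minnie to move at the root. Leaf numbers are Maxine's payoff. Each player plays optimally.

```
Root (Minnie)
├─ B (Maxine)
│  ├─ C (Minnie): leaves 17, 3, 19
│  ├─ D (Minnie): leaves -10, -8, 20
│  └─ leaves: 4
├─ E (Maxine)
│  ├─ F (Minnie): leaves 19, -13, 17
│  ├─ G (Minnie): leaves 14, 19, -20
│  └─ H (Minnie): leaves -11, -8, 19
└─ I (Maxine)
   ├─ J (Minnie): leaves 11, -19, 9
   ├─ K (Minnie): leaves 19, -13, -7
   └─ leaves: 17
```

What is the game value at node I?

17

J: min(11, -19, 9) = -19
K: min(19, -13, -7) = -13
I: max(-19, -13, 17) = 17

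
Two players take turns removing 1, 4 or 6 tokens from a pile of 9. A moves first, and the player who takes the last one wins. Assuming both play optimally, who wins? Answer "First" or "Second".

First

i:   0  1  2  3  4  5  6  7  8  9
     L  W  L  W  W  L  W  L  W  W
Position 9 is W, so the first player wins.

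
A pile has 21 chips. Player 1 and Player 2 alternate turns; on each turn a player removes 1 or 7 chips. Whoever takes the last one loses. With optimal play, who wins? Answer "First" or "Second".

Second

Positions where the player to move wins (W) vs loses (L):
i:   0  1  2  3  4  5  6  7  8  9 10 11 12 13 14 15 16 17 18 19 20 21
     W  L  W  L  W  L  W  L  W  L  W  L  W  L  W  L  W  L  W  L  W  L
Position 21 is L, so the second player wins.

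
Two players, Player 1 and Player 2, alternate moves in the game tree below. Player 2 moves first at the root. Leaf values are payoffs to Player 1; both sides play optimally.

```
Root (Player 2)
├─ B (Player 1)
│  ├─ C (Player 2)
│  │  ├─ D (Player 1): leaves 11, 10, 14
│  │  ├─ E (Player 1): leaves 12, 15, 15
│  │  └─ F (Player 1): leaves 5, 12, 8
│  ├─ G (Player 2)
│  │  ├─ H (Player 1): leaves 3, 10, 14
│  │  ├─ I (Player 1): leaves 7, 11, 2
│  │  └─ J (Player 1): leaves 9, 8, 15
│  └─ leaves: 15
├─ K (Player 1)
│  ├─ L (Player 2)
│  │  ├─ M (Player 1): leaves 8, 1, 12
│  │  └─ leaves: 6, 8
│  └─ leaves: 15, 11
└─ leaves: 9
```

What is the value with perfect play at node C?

12

D: max(11, 10, 14) = 14
E: max(12, 15, 15) = 15
F: max(5, 12, 8) = 12
C: min(14, 15, 12) = 12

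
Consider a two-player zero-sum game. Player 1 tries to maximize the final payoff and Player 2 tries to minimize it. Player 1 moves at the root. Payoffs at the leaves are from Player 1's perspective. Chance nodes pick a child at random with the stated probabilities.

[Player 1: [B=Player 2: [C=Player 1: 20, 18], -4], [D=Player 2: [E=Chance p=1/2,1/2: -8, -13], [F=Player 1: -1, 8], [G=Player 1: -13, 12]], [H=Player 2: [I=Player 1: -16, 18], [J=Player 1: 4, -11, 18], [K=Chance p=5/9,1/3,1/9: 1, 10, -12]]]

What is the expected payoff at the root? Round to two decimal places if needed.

C (Player 1): max(20, 18) = 20
B (Player 2): min(20, -4) = -4
E (Chance): 1/2·-8 + 1/2·-13 = -10.5
F (Player 1): max(-1, 8) = 8
G (Player 1): max(-13, 12) = 12
D (Player 2): min(-10.5, 8, 12) = -10.5
I (Player 1): max(-16, 18) = 18
J (Player 1): max(4, -11, 18) = 18
K (Chance): 5/9·1 + 1/3·10 + 1/9·-12 = 2.56
H (Player 2): min(18, 18, 2.56) = 2.56
Root (Player 1): max(-4, -10.5, 2.56) = 2.56

2.56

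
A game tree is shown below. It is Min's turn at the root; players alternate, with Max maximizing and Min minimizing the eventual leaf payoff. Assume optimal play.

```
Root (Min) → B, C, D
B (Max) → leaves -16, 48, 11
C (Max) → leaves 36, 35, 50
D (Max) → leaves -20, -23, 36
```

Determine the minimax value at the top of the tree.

36

B (Max): max(-16, 48, 11) = 48
C (Max): max(36, 35, 50) = 50
D (Max): max(-20, -23, 36) = 36
Root (Min): min(48, 50, 36) = 36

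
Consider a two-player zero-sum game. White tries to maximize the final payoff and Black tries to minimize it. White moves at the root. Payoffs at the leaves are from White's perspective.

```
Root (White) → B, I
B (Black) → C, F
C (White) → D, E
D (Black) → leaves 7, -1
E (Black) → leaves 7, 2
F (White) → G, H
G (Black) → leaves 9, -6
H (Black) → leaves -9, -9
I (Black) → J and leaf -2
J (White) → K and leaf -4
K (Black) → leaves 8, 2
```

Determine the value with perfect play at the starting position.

-2

D (Black): min(7, -1) = -1
E (Black): min(7, 2) = 2
C (White): max(-1, 2) = 2
G (Black): min(9, -6) = -6
H (Black): min(-9, -9) = -9
F (White): max(-6, -9) = -6
B (Black): min(2, -6) = -6
K (Black): min(8, 2) = 2
J (White): max(2, -4) = 2
I (Black): min(2, -2) = -2
Root (White): max(-6, -2) = -2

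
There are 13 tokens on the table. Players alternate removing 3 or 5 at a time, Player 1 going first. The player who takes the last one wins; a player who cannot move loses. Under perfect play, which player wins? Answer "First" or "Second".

W/L table (W = player to move can force a win):
i:   0  1  2  3  4  5  6  7  8  9 10 11 12 13
     L  L  L  W  W  W  W  W  L  L  L  W  W  W
Position 13 is W, so the first player wins.

First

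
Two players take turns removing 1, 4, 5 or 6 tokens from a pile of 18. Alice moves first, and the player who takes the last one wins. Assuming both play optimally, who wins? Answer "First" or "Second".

Second

Compute winning (W) and losing (L) positions by backward induction:
i:   0  1  2  3  4  5  6  7  8  9 10 11 12 13 14 15 16 17 18
     L  W  L  W  W  W  W  W  W  L  W  L  W  W  W  W  W  W  L
Position 18 is L, so the second player wins.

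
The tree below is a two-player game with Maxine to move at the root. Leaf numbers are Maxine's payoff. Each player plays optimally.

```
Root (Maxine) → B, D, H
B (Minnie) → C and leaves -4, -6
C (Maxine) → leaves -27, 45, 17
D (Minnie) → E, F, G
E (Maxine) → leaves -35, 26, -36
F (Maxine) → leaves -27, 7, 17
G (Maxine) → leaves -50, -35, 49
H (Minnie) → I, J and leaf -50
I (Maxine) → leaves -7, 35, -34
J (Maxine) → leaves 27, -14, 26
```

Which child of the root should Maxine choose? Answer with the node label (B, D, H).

D

C (Maxine): max(-27, 45, 17) = 45
B (Minnie): min(45, -4, -6) = -6
E (Maxine): max(-35, 26, -36) = 26
F (Maxine): max(-27, 7, 17) = 17
G (Maxine): max(-50, -35, 49) = 49
D (Minnie): min(26, 17, 49) = 17
I (Maxine): max(-7, 35, -34) = 35
J (Maxine): max(27, -14, 26) = 27
H (Minnie): min(35, 27, -50) = -50
Root (Maxine): max(-6, 17, -50) = 17
Maxine picks the child with the highest value: D (value 17).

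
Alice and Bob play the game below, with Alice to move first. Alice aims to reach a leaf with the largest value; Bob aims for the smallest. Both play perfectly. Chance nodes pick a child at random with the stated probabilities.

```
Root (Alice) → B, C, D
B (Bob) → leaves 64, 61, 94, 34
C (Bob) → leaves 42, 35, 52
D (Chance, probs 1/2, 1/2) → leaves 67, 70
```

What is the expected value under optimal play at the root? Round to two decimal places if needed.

B (Bob): min(64, 61, 94, 34) = 34
C (Bob): min(42, 35, 52) = 35
D (Chance): 1/2·67 + 1/2·70 = 68.5
Root (Alice): max(34, 35, 68.5) = 68.5

68.5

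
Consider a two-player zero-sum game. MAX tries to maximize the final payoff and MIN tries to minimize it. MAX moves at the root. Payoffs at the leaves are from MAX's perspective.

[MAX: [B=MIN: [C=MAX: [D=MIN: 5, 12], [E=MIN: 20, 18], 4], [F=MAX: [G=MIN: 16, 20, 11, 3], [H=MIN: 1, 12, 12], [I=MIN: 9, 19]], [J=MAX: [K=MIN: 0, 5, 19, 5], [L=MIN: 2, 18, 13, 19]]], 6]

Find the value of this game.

6

D (MIN): min(5, 12) = 5
E (MIN): min(20, 18) = 18
C (MAX): max(5, 18, 4) = 18
G (MIN): min(16, 20, 11, 3) = 3
H (MIN): min(1, 12, 12) = 1
I (MIN): min(9, 19) = 9
F (MAX): max(3, 1, 9) = 9
K (MIN): min(0, 5, 19, 5) = 0
L (MIN): min(2, 18, 13, 19) = 2
J (MAX): max(0, 2) = 2
B (MIN): min(18, 9, 2) = 2
Root (MAX): max(2, 6) = 6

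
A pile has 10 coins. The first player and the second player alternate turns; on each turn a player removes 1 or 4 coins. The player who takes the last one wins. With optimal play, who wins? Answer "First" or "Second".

Second

Positions where the player to move wins (W) vs loses (L):
i:   0  1  2  3  4  5  6  7  8  9 10
     L  W  L  W  W  L  W  L  W  W  L
Position 10 is L, so the second player wins.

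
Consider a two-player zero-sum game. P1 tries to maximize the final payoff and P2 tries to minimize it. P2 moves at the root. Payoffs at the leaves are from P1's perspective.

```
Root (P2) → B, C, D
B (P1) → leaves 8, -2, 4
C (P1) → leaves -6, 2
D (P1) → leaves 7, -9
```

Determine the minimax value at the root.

B (P1): max(8, -2, 4) = 8
C (P1): max(-6, 2) = 2
D (P1): max(7, -9) = 7
Root (P2): min(8, 2, 7) = 2

2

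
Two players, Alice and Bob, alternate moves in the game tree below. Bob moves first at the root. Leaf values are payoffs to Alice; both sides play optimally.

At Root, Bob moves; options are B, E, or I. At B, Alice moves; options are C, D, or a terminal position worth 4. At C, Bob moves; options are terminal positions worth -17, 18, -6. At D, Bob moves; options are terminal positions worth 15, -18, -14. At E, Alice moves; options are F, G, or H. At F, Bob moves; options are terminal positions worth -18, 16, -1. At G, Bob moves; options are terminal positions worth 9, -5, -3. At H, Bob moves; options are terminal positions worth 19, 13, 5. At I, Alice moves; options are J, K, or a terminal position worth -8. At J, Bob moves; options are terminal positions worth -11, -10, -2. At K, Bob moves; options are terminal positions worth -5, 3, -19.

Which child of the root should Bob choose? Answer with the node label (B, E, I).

C (Bob): min(-17, 18, -6) = -17
D (Bob): min(15, -18, -14) = -18
B (Alice): max(-17, -18, 4) = 4
F (Bob): min(-18, 16, -1) = -18
G (Bob): min(9, -5, -3) = -5
H (Bob): min(19, 13, 5) = 5
E (Alice): max(-18, -5, 5) = 5
J (Bob): min(-11, -10, -2) = -11
K (Bob): min(-5, 3, -19) = -19
I (Alice): max(-11, -19, -8) = -8
Root (Bob): min(4, 5, -8) = -8
Bob picks the child with the lowest value: I (value -8).

I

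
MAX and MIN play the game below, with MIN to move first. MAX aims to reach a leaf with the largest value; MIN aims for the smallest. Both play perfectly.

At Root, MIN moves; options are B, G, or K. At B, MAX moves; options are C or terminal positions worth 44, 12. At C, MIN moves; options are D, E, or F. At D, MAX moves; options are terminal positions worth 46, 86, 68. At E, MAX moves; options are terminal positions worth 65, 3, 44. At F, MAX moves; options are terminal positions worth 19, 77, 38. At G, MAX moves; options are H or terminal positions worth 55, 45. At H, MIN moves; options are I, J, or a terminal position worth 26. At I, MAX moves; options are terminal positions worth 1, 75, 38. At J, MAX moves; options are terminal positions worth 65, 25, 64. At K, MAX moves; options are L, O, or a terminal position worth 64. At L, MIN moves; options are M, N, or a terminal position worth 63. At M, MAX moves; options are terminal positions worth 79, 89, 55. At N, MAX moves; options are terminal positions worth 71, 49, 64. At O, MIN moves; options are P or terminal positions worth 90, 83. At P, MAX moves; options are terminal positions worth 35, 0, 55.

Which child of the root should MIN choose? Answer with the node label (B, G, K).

D (MAX): max(46, 86, 68) = 86
E (MAX): max(65, 3, 44) = 65
F (MAX): max(19, 77, 38) = 77
C (MIN): min(86, 65, 77) = 65
B (MAX): max(65, 44, 12) = 65
I (MAX): max(1, 75, 38) = 75
J (MAX): max(65, 25, 64) = 65
H (MIN): min(75, 65, 26) = 26
G (MAX): max(26, 55, 45) = 55
M (MAX): max(79, 89, 55) = 89
N (MAX): max(71, 49, 64) = 71
L (MIN): min(89, 71, 63) = 63
P (MAX): max(35, 0, 55) = 55
O (MIN): min(55, 90, 83) = 55
K (MAX): max(63, 55, 64) = 64
Root (MIN): min(65, 55, 64) = 55
MIN picks the child with the lowest value: G (value 55).

G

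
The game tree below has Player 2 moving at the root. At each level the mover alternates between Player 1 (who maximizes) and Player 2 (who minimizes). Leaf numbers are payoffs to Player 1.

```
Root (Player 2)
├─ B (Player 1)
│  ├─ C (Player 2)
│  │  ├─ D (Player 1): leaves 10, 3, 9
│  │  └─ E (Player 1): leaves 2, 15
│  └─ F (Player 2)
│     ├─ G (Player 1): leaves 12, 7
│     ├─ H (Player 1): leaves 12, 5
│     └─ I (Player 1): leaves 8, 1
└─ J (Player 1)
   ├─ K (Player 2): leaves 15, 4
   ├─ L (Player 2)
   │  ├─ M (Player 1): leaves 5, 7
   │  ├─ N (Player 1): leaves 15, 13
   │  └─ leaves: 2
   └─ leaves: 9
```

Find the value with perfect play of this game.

D (Player 1): max(10, 3, 9) = 10
E (Player 1): max(2, 15) = 15
C (Player 2): min(10, 15) = 10
G (Player 1): max(12, 7) = 12
H (Player 1): max(12, 5) = 12
I (Player 1): max(8, 1) = 8
F (Player 2): min(12, 12, 8) = 8
B (Player 1): max(10, 8) = 10
K (Player 2): min(15, 4) = 4
M (Player 1): max(5, 7) = 7
N (Player 1): max(15, 13) = 15
L (Player 2): min(7, 15, 2) = 2
J (Player 1): max(4, 2, 9) = 9
Root (Player 2): min(10, 9) = 9

9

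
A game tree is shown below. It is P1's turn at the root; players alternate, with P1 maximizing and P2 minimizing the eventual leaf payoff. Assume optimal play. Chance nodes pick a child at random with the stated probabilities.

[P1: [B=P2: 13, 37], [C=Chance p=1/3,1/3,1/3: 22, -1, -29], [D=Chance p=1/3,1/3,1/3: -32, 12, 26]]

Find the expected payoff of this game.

B (P2): min(13, 37) = 13
C (Chance): 1/3·22 + 1/3·-1 + 1/3·-29 = -2.67
D (Chance): 1/3·-32 + 1/3·12 + 1/3·26 = 2
Root (P1): max(13, -2.67, 2) = 13

13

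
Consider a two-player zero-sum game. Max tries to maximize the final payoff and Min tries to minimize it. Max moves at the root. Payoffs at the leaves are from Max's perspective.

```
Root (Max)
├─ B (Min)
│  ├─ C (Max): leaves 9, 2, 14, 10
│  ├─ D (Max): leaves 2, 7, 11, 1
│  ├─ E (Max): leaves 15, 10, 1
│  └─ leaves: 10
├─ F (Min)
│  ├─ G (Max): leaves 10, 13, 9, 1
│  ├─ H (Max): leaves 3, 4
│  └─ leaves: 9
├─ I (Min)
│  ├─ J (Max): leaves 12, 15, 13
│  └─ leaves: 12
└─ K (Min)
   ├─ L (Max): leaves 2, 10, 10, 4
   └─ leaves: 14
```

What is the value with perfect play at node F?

G: max(10, 13, 9, 1) = 13
H: max(3, 4) = 4
F: min(13, 4, 9) = 4

4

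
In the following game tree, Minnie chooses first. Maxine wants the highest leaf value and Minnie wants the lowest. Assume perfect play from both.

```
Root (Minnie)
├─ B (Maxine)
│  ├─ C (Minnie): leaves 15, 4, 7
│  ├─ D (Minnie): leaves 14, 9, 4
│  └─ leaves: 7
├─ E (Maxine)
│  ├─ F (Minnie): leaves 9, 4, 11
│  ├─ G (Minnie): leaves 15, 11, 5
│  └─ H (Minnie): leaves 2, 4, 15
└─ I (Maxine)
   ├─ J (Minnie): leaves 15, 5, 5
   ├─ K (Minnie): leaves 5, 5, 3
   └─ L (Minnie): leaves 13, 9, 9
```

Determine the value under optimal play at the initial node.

5

C (Minnie): min(15, 4, 7) = 4
D (Minnie): min(14, 9, 4) = 4
B (Maxine): max(4, 4, 7) = 7
F (Minnie): min(9, 4, 11) = 4
G (Minnie): min(15, 11, 5) = 5
H (Minnie): min(2, 4, 15) = 2
E (Maxine): max(4, 5, 2) = 5
J (Minnie): min(15, 5, 5) = 5
K (Minnie): min(5, 5, 3) = 3
L (Minnie): min(13, 9, 9) = 9
I (Maxine): max(5, 3, 9) = 9
Root (Minnie): min(7, 5, 9) = 5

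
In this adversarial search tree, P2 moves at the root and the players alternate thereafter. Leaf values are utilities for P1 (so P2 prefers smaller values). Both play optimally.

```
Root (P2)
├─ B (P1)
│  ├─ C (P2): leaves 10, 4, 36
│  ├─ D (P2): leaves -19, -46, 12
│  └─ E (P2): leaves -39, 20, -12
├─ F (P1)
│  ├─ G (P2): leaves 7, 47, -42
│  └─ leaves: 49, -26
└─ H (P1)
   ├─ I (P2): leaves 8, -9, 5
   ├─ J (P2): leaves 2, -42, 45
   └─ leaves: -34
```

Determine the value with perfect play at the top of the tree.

-9

C (P2): min(10, 4, 36) = 4
D (P2): min(-19, -46, 12) = -46
E (P2): min(-39, 20, -12) = -39
B (P1): max(4, -46, -39) = 4
G (P2): min(7, 47, -42) = -42
F (P1): max(-42, 49, -26) = 49
I (P2): min(8, -9, 5) = -9
J (P2): min(2, -42, 45) = -42
H (P1): max(-9, -42, -34) = -9
Root (P2): min(4, 49, -9) = -9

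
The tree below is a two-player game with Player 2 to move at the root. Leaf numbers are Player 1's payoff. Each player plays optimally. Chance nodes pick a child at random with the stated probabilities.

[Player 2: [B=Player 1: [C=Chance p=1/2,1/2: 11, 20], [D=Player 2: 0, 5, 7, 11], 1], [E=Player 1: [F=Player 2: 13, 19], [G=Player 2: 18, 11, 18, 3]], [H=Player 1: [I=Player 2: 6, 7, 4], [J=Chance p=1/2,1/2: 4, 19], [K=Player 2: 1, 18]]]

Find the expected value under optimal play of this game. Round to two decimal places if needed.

11.5

C (Chance): 1/2·11 + 1/2·20 = 15.5
D (Player 2): min(0, 5, 7, 11) = 0
B (Player 1): max(15.5, 0, 1) = 15.5
F (Player 2): min(13, 19) = 13
G (Player 2): min(18, 11, 18, 3) = 3
E (Player 1): max(13, 3) = 13
I (Player 2): min(6, 7, 4) = 4
J (Chance): 1/2·4 + 1/2·19 = 11.5
K (Player 2): min(1, 18) = 1
H (Player 1): max(4, 11.5, 1) = 11.5
Root (Player 2): min(15.5, 13, 11.5) = 11.5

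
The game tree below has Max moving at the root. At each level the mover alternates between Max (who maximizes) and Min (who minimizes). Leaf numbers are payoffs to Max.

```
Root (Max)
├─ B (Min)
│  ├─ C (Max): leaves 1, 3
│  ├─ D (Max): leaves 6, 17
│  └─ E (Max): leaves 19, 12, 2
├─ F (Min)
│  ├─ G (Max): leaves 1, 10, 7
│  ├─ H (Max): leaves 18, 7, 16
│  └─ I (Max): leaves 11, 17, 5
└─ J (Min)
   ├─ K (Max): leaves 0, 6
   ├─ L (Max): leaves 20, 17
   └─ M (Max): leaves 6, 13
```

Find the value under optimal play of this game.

10

C (Max): max(1, 3) = 3
D (Max): max(6, 17) = 17
E (Max): max(19, 12, 2) = 19
B (Min): min(3, 17, 19) = 3
G (Max): max(1, 10, 7) = 10
H (Max): max(18, 7, 16) = 18
I (Max): max(11, 17, 5) = 17
F (Min): min(10, 18, 17) = 10
K (Max): max(0, 6) = 6
L (Max): max(20, 17) = 20
M (Max): max(6, 13) = 13
J (Min): min(6, 20, 13) = 6
Root (Max): max(3, 10, 6) = 10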